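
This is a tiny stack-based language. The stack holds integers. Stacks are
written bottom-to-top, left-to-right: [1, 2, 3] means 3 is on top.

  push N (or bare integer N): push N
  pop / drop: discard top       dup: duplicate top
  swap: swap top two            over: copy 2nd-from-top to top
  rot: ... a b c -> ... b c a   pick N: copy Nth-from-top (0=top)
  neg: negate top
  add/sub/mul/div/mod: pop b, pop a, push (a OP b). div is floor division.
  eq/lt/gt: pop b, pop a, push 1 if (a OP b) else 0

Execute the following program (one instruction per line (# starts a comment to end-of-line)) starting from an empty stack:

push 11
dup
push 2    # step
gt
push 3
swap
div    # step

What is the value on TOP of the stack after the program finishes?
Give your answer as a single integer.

After 'push 11': [11]
After 'dup': [11, 11]
After 'push 2': [11, 11, 2]
After 'gt': [11, 1]
After 'push 3': [11, 1, 3]
After 'swap': [11, 3, 1]
After 'div': [11, 3]

Answer: 3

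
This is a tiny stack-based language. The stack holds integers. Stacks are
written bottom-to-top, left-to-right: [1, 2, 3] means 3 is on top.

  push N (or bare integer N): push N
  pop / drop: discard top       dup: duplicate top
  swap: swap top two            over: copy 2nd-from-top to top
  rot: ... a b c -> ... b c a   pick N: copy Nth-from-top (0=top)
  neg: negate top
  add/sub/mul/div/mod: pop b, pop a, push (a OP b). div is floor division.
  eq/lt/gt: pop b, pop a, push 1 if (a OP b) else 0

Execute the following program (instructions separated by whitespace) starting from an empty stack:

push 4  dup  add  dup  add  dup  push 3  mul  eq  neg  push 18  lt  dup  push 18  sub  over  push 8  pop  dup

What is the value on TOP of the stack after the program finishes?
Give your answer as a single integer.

After 'push 4': [4]
After 'dup': [4, 4]
After 'add': [8]
After 'dup': [8, 8]
After 'add': [16]
After 'dup': [16, 16]
After 'push 3': [16, 16, 3]
After 'mul': [16, 48]
After 'eq': [0]
After 'neg': [0]
After 'push 18': [0, 18]
After 'lt': [1]
After 'dup': [1, 1]
After 'push 18': [1, 1, 18]
After 'sub': [1, -17]
After 'over': [1, -17, 1]
After 'push 8': [1, -17, 1, 8]
After 'pop': [1, -17, 1]
After 'dup': [1, -17, 1, 1]

Answer: 1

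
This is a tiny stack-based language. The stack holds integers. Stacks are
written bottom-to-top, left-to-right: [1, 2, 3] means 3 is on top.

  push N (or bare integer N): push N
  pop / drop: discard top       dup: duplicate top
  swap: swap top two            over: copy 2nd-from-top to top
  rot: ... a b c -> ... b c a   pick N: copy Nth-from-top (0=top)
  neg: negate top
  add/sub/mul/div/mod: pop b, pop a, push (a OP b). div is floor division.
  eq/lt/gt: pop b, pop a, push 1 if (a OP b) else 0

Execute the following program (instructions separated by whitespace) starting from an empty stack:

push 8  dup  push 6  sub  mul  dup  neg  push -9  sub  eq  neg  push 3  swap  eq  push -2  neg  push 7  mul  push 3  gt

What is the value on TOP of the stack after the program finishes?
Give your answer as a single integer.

After 'push 8': [8]
After 'dup': [8, 8]
After 'push 6': [8, 8, 6]
After 'sub': [8, 2]
After 'mul': [16]
After 'dup': [16, 16]
After 'neg': [16, -16]
After 'push -9': [16, -16, -9]
After 'sub': [16, -7]
After 'eq': [0]
After 'neg': [0]
After 'push 3': [0, 3]
After 'swap': [3, 0]
After 'eq': [0]
After 'push -2': [0, -2]
After 'neg': [0, 2]
After 'push 7': [0, 2, 7]
After 'mul': [0, 14]
After 'push 3': [0, 14, 3]
After 'gt': [0, 1]

Answer: 1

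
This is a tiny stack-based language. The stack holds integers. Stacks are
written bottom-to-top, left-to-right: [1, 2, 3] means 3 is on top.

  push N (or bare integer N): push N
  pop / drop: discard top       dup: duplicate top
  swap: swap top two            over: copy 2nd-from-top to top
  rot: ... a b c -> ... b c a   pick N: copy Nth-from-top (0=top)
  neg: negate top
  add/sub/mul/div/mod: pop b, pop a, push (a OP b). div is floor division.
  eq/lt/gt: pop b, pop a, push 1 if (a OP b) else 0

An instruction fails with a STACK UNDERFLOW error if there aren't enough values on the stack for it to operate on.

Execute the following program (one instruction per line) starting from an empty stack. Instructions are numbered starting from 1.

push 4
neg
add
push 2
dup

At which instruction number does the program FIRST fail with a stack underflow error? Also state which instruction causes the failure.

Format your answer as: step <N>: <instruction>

Answer: step 3: add

Derivation:
Step 1 ('push 4'): stack = [4], depth = 1
Step 2 ('neg'): stack = [-4], depth = 1
Step 3 ('add'): needs 2 value(s) but depth is 1 — STACK UNDERFLOW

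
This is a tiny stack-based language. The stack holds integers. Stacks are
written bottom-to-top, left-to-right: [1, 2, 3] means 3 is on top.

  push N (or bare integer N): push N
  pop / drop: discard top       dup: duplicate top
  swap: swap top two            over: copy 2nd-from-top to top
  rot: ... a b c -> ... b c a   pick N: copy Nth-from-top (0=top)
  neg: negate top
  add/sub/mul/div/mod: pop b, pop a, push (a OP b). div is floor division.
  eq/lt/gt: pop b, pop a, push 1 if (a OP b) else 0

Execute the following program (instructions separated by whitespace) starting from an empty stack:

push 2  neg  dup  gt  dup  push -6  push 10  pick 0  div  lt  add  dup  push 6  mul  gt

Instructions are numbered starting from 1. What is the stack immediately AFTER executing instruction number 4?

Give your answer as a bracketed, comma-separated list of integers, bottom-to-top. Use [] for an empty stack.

Step 1 ('push 2'): [2]
Step 2 ('neg'): [-2]
Step 3 ('dup'): [-2, -2]
Step 4 ('gt'): [0]

Answer: [0]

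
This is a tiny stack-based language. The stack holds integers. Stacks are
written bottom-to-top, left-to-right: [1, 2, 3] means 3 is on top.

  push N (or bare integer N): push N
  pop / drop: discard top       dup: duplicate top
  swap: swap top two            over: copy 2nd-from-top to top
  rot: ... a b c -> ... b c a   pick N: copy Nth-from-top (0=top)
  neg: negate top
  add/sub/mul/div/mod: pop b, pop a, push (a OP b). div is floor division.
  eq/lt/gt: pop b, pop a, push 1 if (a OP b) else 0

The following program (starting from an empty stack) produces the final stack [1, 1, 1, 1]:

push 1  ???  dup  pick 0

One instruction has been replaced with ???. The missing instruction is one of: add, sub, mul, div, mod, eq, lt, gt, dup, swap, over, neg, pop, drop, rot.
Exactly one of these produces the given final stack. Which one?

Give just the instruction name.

Stack before ???: [1]
Stack after ???:  [1, 1]
The instruction that transforms [1] -> [1, 1] is: dup

Answer: dup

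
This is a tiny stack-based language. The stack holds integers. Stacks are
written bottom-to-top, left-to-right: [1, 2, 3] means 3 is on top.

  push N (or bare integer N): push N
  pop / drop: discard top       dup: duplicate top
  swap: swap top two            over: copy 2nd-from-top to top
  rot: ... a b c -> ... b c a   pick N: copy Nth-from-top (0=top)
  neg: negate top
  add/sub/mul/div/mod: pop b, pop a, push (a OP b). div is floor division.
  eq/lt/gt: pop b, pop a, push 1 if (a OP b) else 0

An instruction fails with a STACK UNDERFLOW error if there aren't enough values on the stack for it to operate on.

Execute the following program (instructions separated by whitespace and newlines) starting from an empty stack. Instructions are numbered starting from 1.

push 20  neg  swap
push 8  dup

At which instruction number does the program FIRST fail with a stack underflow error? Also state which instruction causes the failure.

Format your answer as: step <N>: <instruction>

Step 1 ('push 20'): stack = [20], depth = 1
Step 2 ('neg'): stack = [-20], depth = 1
Step 3 ('swap'): needs 2 value(s) but depth is 1 — STACK UNDERFLOW

Answer: step 3: swap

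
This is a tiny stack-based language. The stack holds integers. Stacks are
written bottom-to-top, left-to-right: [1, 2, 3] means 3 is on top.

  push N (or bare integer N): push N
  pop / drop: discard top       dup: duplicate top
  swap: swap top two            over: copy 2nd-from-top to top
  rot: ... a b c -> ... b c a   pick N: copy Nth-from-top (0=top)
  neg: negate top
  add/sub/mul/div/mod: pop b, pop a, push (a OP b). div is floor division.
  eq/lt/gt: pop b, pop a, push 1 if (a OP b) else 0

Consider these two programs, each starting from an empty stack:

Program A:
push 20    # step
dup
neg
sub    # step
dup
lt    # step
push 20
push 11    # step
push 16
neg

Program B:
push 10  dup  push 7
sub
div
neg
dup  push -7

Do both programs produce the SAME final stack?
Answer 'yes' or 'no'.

Answer: no

Derivation:
Program A trace:
  After 'push 20': [20]
  After 'dup': [20, 20]
  After 'neg': [20, -20]
  After 'sub': [40]
  After 'dup': [40, 40]
  After 'lt': [0]
  After 'push 20': [0, 20]
  After 'push 11': [0, 20, 11]
  After 'push 16': [0, 20, 11, 16]
  After 'neg': [0, 20, 11, -16]
Program A final stack: [0, 20, 11, -16]

Program B trace:
  After 'push 10': [10]
  After 'dup': [10, 10]
  After 'push 7': [10, 10, 7]
  After 'sub': [10, 3]
  After 'div': [3]
  After 'neg': [-3]
  After 'dup': [-3, -3]
  After 'push -7': [-3, -3, -7]
Program B final stack: [-3, -3, -7]
Same: no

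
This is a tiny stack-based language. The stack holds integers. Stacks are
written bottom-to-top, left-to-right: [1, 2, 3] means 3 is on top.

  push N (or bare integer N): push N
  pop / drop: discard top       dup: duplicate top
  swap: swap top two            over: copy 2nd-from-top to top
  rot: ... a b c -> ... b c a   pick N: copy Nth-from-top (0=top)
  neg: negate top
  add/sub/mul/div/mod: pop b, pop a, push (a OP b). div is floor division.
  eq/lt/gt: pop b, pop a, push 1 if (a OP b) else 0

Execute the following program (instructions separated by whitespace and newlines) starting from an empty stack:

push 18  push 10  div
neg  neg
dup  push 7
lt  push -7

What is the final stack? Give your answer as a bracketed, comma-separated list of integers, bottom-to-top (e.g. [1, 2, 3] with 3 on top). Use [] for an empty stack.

After 'push 18': [18]
After 'push 10': [18, 10]
After 'div': [1]
After 'neg': [-1]
After 'neg': [1]
After 'dup': [1, 1]
After 'push 7': [1, 1, 7]
After 'lt': [1, 1]
After 'push -7': [1, 1, -7]

Answer: [1, 1, -7]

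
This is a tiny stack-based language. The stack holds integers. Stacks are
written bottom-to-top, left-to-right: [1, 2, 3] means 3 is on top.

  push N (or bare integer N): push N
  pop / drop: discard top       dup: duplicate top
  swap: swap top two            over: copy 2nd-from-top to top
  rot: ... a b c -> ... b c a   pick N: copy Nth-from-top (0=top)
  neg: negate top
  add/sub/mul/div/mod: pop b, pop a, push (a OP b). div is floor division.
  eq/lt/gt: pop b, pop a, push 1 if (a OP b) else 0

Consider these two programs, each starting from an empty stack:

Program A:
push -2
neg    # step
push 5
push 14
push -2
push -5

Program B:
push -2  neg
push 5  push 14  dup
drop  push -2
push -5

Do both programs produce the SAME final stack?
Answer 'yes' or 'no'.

Program A trace:
  After 'push -2': [-2]
  After 'neg': [2]
  After 'push 5': [2, 5]
  After 'push 14': [2, 5, 14]
  After 'push -2': [2, 5, 14, -2]
  After 'push -5': [2, 5, 14, -2, -5]
Program A final stack: [2, 5, 14, -2, -5]

Program B trace:
  After 'push -2': [-2]
  After 'neg': [2]
  After 'push 5': [2, 5]
  After 'push 14': [2, 5, 14]
  After 'dup': [2, 5, 14, 14]
  After 'drop': [2, 5, 14]
  After 'push -2': [2, 5, 14, -2]
  After 'push -5': [2, 5, 14, -2, -5]
Program B final stack: [2, 5, 14, -2, -5]
Same: yes

Answer: yes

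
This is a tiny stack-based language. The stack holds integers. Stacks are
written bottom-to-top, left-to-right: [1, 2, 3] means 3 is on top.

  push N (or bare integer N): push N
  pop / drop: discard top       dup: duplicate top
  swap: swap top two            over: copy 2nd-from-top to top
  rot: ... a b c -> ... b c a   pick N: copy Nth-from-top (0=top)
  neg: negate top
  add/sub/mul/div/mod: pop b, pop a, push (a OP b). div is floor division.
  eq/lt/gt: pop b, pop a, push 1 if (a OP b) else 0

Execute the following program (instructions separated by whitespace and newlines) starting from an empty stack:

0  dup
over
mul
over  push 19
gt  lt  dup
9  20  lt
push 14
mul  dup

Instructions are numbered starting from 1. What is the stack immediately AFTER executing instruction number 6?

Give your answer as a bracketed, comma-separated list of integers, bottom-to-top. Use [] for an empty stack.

Step 1 ('0'): [0]
Step 2 ('dup'): [0, 0]
Step 3 ('over'): [0, 0, 0]
Step 4 ('mul'): [0, 0]
Step 5 ('over'): [0, 0, 0]
Step 6 ('push 19'): [0, 0, 0, 19]

Answer: [0, 0, 0, 19]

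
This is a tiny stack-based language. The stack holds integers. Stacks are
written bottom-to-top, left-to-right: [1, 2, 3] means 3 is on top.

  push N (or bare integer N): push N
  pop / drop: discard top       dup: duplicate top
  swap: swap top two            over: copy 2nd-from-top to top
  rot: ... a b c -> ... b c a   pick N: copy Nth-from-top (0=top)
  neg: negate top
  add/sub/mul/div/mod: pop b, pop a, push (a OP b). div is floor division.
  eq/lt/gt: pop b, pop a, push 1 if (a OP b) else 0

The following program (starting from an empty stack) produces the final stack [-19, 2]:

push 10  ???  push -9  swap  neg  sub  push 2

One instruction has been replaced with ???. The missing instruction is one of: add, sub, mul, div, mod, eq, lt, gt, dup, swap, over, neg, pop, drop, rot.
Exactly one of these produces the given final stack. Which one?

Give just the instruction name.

Stack before ???: [10]
Stack after ???:  [-10]
The instruction that transforms [10] -> [-10] is: neg

Answer: neg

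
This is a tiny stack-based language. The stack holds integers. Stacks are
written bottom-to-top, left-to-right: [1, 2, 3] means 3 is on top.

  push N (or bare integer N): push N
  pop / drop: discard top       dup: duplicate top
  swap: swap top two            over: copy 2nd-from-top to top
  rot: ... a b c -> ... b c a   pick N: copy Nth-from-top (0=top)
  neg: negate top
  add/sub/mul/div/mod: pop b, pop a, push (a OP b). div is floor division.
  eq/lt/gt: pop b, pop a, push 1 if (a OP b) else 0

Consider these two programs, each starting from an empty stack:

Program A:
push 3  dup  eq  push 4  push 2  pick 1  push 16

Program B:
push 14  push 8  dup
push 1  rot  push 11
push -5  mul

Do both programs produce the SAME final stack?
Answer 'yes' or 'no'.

Answer: no

Derivation:
Program A trace:
  After 'push 3': [3]
  After 'dup': [3, 3]
  After 'eq': [1]
  After 'push 4': [1, 4]
  After 'push 2': [1, 4, 2]
  After 'pick 1': [1, 4, 2, 4]
  After 'push 16': [1, 4, 2, 4, 16]
Program A final stack: [1, 4, 2, 4, 16]

Program B trace:
  After 'push 14': [14]
  After 'push 8': [14, 8]
  After 'dup': [14, 8, 8]
  After 'push 1': [14, 8, 8, 1]
  After 'rot': [14, 8, 1, 8]
  After 'push 11': [14, 8, 1, 8, 11]
  After 'push -5': [14, 8, 1, 8, 11, -5]
  After 'mul': [14, 8, 1, 8, -55]
Program B final stack: [14, 8, 1, 8, -55]
Same: no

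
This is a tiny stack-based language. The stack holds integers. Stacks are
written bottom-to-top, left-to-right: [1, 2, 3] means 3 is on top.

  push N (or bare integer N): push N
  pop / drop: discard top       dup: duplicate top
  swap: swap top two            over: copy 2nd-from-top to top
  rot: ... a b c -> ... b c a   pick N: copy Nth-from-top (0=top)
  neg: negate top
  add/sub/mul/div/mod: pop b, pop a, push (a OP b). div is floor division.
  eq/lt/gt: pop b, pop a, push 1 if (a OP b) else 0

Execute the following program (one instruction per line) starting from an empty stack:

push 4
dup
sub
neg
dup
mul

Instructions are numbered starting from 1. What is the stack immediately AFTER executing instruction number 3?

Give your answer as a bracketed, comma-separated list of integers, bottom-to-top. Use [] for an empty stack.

Answer: [0]

Derivation:
Step 1 ('push 4'): [4]
Step 2 ('dup'): [4, 4]
Step 3 ('sub'): [0]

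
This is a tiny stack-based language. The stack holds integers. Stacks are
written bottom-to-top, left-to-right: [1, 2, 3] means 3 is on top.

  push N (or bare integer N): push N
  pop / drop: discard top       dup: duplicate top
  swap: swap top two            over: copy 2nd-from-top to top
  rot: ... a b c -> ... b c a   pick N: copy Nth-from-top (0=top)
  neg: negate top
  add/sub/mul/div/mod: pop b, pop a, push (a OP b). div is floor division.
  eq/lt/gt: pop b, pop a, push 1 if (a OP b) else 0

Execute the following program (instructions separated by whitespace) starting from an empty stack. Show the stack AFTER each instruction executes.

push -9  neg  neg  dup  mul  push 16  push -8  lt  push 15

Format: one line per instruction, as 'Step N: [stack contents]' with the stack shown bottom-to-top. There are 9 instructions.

Step 1: [-9]
Step 2: [9]
Step 3: [-9]
Step 4: [-9, -9]
Step 5: [81]
Step 6: [81, 16]
Step 7: [81, 16, -8]
Step 8: [81, 0]
Step 9: [81, 0, 15]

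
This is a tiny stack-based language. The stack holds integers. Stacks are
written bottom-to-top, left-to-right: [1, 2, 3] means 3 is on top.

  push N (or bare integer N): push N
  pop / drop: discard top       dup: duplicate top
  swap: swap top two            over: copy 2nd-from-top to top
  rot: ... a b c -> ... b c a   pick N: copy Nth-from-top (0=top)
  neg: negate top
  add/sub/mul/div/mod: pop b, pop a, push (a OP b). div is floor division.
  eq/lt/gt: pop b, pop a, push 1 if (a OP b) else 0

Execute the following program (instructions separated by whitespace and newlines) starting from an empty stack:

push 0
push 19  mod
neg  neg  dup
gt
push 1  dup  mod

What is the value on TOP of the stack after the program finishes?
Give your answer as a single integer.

Answer: 0

Derivation:
After 'push 0': [0]
After 'push 19': [0, 19]
After 'mod': [0]
After 'neg': [0]
After 'neg': [0]
After 'dup': [0, 0]
After 'gt': [0]
After 'push 1': [0, 1]
After 'dup': [0, 1, 1]
After 'mod': [0, 0]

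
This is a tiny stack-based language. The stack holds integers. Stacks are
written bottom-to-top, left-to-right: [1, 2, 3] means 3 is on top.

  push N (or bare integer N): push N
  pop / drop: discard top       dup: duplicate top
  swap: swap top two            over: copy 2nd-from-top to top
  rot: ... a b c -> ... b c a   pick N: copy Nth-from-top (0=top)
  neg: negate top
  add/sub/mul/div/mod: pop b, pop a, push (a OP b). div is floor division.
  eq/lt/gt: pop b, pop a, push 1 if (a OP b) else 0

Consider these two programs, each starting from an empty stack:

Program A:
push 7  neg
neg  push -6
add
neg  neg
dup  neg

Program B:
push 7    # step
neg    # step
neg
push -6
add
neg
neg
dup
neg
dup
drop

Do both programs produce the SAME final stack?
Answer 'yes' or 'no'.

Answer: yes

Derivation:
Program A trace:
  After 'push 7': [7]
  After 'neg': [-7]
  After 'neg': [7]
  After 'push -6': [7, -6]
  After 'add': [1]
  After 'neg': [-1]
  After 'neg': [1]
  After 'dup': [1, 1]
  After 'neg': [1, -1]
Program A final stack: [1, -1]

Program B trace:
  After 'push 7': [7]
  After 'neg': [-7]
  After 'neg': [7]
  After 'push -6': [7, -6]
  After 'add': [1]
  After 'neg': [-1]
  After 'neg': [1]
  After 'dup': [1, 1]
  After 'neg': [1, -1]
  After 'dup': [1, -1, -1]
  After 'drop': [1, -1]
Program B final stack: [1, -1]
Same: yes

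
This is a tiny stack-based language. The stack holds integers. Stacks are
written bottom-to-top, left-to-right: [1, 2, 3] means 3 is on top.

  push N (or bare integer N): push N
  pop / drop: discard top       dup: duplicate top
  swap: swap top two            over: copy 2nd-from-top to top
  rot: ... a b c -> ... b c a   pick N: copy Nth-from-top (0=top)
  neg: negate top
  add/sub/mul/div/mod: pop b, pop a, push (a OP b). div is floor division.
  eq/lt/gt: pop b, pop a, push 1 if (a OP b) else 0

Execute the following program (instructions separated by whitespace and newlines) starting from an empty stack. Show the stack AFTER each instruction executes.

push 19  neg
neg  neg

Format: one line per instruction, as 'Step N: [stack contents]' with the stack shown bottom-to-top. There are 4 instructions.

Step 1: [19]
Step 2: [-19]
Step 3: [19]
Step 4: [-19]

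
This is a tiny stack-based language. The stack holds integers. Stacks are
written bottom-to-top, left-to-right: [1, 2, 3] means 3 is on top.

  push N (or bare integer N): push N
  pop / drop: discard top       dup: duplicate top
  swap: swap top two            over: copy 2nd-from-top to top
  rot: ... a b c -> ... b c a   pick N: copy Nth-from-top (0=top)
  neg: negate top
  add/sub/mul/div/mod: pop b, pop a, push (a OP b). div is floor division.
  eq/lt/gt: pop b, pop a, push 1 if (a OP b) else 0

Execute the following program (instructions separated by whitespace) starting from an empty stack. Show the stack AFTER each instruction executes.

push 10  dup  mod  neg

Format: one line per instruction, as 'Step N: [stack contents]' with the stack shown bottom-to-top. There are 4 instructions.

Step 1: [10]
Step 2: [10, 10]
Step 3: [0]
Step 4: [0]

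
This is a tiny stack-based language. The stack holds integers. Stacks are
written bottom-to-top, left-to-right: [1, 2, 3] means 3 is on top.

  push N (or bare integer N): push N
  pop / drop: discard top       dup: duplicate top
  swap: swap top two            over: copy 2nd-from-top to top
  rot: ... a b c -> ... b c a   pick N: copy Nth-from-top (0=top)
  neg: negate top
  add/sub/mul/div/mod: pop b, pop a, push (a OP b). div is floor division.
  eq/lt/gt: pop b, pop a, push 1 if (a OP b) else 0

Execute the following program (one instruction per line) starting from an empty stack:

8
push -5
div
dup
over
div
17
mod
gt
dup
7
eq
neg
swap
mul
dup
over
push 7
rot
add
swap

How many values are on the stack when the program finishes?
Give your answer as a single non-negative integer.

After 'push 8': stack = [8] (depth 1)
After 'push -5': stack = [8, -5] (depth 2)
After 'div': stack = [-2] (depth 1)
After 'dup': stack = [-2, -2] (depth 2)
After 'over': stack = [-2, -2, -2] (depth 3)
After 'div': stack = [-2, 1] (depth 2)
After 'push 17': stack = [-2, 1, 17] (depth 3)
After 'mod': stack = [-2, 1] (depth 2)
After 'gt': stack = [0] (depth 1)
After 'dup': stack = [0, 0] (depth 2)
  ...
After 'eq': stack = [0, 0] (depth 2)
After 'neg': stack = [0, 0] (depth 2)
After 'swap': stack = [0, 0] (depth 2)
After 'mul': stack = [0] (depth 1)
After 'dup': stack = [0, 0] (depth 2)
After 'over': stack = [0, 0, 0] (depth 3)
After 'push 7': stack = [0, 0, 0, 7] (depth 4)
After 'rot': stack = [0, 0, 7, 0] (depth 4)
After 'add': stack = [0, 0, 7] (depth 3)
After 'swap': stack = [0, 7, 0] (depth 3)

Answer: 3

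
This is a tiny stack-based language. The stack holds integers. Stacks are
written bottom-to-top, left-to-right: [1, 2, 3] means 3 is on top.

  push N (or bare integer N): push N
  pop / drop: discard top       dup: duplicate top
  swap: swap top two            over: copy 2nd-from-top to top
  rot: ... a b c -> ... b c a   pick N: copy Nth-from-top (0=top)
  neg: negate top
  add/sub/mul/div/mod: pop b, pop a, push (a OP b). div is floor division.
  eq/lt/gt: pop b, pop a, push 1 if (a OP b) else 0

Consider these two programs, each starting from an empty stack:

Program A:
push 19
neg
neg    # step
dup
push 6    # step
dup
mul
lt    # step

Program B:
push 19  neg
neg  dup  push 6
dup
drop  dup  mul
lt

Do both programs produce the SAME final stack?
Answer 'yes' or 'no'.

Program A trace:
  After 'push 19': [19]
  After 'neg': [-19]
  After 'neg': [19]
  After 'dup': [19, 19]
  After 'push 6': [19, 19, 6]
  After 'dup': [19, 19, 6, 6]
  After 'mul': [19, 19, 36]
  After 'lt': [19, 1]
Program A final stack: [19, 1]

Program B trace:
  After 'push 19': [19]
  After 'neg': [-19]
  After 'neg': [19]
  After 'dup': [19, 19]
  After 'push 6': [19, 19, 6]
  After 'dup': [19, 19, 6, 6]
  After 'drop': [19, 19, 6]
  After 'dup': [19, 19, 6, 6]
  After 'mul': [19, 19, 36]
  After 'lt': [19, 1]
Program B final stack: [19, 1]
Same: yes

Answer: yes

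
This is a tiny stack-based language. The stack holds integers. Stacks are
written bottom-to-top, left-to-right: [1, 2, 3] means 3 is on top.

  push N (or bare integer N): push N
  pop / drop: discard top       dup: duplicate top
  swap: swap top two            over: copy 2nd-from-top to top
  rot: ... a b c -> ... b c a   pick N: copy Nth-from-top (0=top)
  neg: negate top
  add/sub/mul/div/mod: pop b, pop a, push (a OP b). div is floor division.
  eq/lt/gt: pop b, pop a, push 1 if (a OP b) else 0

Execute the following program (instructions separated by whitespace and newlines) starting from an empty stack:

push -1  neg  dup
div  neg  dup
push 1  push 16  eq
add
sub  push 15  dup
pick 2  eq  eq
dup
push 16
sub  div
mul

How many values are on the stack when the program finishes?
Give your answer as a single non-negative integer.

Answer: 1

Derivation:
After 'push -1': stack = [-1] (depth 1)
After 'neg': stack = [1] (depth 1)
After 'dup': stack = [1, 1] (depth 2)
After 'div': stack = [1] (depth 1)
After 'neg': stack = [-1] (depth 1)
After 'dup': stack = [-1, -1] (depth 2)
After 'push 1': stack = [-1, -1, 1] (depth 3)
After 'push 16': stack = [-1, -1, 1, 16] (depth 4)
After 'eq': stack = [-1, -1, 0] (depth 3)
After 'add': stack = [-1, -1] (depth 2)
  ...
After 'push 15': stack = [0, 15] (depth 2)
After 'dup': stack = [0, 15, 15] (depth 3)
After 'pick 2': stack = [0, 15, 15, 0] (depth 4)
After 'eq': stack = [0, 15, 0] (depth 3)
After 'eq': stack = [0, 0] (depth 2)
After 'dup': stack = [0, 0, 0] (depth 3)
After 'push 16': stack = [0, 0, 0, 16] (depth 4)
After 'sub': stack = [0, 0, -16] (depth 3)
After 'div': stack = [0, 0] (depth 2)
After 'mul': stack = [0] (depth 1)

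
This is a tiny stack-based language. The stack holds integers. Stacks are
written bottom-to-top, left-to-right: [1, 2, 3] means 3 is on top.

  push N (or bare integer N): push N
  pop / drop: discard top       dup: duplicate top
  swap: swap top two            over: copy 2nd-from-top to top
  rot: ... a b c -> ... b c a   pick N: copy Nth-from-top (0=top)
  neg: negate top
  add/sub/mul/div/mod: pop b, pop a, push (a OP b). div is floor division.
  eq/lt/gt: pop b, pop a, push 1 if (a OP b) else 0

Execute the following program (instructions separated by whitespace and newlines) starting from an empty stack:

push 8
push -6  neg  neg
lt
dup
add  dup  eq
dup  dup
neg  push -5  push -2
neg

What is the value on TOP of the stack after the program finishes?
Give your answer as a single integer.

Answer: 2

Derivation:
After 'push 8': [8]
After 'push -6': [8, -6]
After 'neg': [8, 6]
After 'neg': [8, -6]
After 'lt': [0]
After 'dup': [0, 0]
After 'add': [0]
After 'dup': [0, 0]
After 'eq': [1]
After 'dup': [1, 1]
After 'dup': [1, 1, 1]
After 'neg': [1, 1, -1]
After 'push -5': [1, 1, -1, -5]
After 'push -2': [1, 1, -1, -5, -2]
After 'neg': [1, 1, -1, -5, 2]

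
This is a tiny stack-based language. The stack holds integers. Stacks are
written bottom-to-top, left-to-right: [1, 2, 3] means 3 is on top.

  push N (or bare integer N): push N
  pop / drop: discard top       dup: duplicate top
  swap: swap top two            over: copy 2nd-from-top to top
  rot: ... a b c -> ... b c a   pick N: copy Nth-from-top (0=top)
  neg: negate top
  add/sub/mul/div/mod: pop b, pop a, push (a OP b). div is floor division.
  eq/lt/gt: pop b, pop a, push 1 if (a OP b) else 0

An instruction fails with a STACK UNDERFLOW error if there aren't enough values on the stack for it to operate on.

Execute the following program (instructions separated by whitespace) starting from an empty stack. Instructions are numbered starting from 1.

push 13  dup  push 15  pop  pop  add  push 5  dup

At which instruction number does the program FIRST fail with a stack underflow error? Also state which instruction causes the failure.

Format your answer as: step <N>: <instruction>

Step 1 ('push 13'): stack = [13], depth = 1
Step 2 ('dup'): stack = [13, 13], depth = 2
Step 3 ('push 15'): stack = [13, 13, 15], depth = 3
Step 4 ('pop'): stack = [13, 13], depth = 2
Step 5 ('pop'): stack = [13], depth = 1
Step 6 ('add'): needs 2 value(s) but depth is 1 — STACK UNDERFLOW

Answer: step 6: add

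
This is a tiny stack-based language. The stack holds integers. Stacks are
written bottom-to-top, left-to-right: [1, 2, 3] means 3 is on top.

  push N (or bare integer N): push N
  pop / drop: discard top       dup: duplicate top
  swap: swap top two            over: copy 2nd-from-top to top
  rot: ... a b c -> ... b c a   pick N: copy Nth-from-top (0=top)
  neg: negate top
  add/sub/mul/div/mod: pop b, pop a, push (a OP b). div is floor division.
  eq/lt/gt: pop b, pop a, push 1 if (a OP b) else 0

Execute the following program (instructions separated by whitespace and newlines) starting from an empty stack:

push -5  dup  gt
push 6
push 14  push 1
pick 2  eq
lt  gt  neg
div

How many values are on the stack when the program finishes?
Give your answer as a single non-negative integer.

Answer: 1

Derivation:
After 'push -5': stack = [-5] (depth 1)
After 'dup': stack = [-5, -5] (depth 2)
After 'gt': stack = [0] (depth 1)
After 'push 6': stack = [0, 6] (depth 2)
After 'push 14': stack = [0, 6, 14] (depth 3)
After 'push 1': stack = [0, 6, 14, 1] (depth 4)
After 'pick 2': stack = [0, 6, 14, 1, 6] (depth 5)
After 'eq': stack = [0, 6, 14, 0] (depth 4)
After 'lt': stack = [0, 6, 0] (depth 3)
After 'gt': stack = [0, 1] (depth 2)
After 'neg': stack = [0, -1] (depth 2)
After 'div': stack = [0] (depth 1)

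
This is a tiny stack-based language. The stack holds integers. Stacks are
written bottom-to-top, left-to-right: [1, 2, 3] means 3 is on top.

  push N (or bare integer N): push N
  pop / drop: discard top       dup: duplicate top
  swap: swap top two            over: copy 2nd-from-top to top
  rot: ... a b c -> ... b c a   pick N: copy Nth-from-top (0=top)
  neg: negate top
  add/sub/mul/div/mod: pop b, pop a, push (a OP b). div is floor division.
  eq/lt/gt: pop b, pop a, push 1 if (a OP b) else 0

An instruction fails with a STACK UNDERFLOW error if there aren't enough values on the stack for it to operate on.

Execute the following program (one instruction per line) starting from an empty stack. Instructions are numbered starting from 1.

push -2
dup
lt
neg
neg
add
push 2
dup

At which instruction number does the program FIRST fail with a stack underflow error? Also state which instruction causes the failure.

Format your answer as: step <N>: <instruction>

Answer: step 6: add

Derivation:
Step 1 ('push -2'): stack = [-2], depth = 1
Step 2 ('dup'): stack = [-2, -2], depth = 2
Step 3 ('lt'): stack = [0], depth = 1
Step 4 ('neg'): stack = [0], depth = 1
Step 5 ('neg'): stack = [0], depth = 1
Step 6 ('add'): needs 2 value(s) but depth is 1 — STACK UNDERFLOW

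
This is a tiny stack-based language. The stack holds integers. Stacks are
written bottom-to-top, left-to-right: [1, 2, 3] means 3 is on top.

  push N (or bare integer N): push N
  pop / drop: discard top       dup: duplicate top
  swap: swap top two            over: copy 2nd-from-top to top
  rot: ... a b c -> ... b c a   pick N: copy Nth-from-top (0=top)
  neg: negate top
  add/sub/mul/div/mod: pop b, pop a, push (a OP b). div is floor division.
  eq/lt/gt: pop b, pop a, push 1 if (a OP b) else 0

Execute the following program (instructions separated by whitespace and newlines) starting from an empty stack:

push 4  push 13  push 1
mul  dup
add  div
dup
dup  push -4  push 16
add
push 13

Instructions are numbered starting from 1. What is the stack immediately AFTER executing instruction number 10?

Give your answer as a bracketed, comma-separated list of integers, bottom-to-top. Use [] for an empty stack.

Answer: [0, 0, 0, -4]

Derivation:
Step 1 ('push 4'): [4]
Step 2 ('push 13'): [4, 13]
Step 3 ('push 1'): [4, 13, 1]
Step 4 ('mul'): [4, 13]
Step 5 ('dup'): [4, 13, 13]
Step 6 ('add'): [4, 26]
Step 7 ('div'): [0]
Step 8 ('dup'): [0, 0]
Step 9 ('dup'): [0, 0, 0]
Step 10 ('push -4'): [0, 0, 0, -4]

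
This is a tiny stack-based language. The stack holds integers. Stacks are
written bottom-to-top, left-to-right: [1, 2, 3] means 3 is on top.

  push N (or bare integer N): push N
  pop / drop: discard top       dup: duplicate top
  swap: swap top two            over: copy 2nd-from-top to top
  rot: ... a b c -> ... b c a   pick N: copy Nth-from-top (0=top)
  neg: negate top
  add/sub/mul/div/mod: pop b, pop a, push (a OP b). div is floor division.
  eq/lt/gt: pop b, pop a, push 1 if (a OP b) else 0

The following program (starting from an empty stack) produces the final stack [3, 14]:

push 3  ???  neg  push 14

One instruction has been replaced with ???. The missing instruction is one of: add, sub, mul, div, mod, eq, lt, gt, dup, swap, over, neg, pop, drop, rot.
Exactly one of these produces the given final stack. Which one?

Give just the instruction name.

Stack before ???: [3]
Stack after ???:  [-3]
The instruction that transforms [3] -> [-3] is: neg

Answer: neg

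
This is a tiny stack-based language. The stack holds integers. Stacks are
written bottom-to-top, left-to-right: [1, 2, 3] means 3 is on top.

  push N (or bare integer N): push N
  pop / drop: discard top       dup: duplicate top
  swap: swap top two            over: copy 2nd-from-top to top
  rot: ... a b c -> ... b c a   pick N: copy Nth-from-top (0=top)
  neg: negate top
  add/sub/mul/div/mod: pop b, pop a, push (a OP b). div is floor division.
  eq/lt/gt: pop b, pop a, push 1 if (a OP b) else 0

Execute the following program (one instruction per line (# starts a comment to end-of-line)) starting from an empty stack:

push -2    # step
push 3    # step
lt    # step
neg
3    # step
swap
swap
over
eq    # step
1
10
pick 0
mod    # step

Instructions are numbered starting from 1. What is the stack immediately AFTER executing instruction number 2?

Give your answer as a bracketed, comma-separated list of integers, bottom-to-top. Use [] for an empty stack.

Answer: [-2, 3]

Derivation:
Step 1 ('push -2'): [-2]
Step 2 ('push 3'): [-2, 3]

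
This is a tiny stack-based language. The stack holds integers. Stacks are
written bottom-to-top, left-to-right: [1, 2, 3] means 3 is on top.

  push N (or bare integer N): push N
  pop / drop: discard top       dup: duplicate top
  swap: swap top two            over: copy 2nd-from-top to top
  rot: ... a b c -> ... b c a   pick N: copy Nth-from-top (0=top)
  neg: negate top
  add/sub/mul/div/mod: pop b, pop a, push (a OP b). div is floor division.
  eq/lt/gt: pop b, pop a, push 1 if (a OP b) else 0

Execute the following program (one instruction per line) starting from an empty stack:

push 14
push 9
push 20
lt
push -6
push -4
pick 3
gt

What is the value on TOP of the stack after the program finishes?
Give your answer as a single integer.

Answer: 0

Derivation:
After 'push 14': [14]
After 'push 9': [14, 9]
After 'push 20': [14, 9, 20]
After 'lt': [14, 1]
After 'push -6': [14, 1, -6]
After 'push -4': [14, 1, -6, -4]
After 'pick 3': [14, 1, -6, -4, 14]
After 'gt': [14, 1, -6, 0]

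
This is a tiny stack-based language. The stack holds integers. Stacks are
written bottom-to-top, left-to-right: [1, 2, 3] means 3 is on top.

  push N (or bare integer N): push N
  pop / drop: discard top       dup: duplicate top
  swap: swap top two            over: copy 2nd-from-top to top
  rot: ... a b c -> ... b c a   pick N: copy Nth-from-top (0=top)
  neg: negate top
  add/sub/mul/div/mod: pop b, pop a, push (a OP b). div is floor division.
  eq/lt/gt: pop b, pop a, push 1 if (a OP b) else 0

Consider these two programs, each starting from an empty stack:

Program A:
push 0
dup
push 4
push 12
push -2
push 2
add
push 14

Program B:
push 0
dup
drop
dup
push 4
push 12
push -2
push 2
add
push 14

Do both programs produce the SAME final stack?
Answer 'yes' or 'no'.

Answer: yes

Derivation:
Program A trace:
  After 'push 0': [0]
  After 'dup': [0, 0]
  After 'push 4': [0, 0, 4]
  After 'push 12': [0, 0, 4, 12]
  After 'push -2': [0, 0, 4, 12, -2]
  After 'push 2': [0, 0, 4, 12, -2, 2]
  After 'add': [0, 0, 4, 12, 0]
  After 'push 14': [0, 0, 4, 12, 0, 14]
Program A final stack: [0, 0, 4, 12, 0, 14]

Program B trace:
  After 'push 0': [0]
  After 'dup': [0, 0]
  After 'drop': [0]
  After 'dup': [0, 0]
  After 'push 4': [0, 0, 4]
  After 'push 12': [0, 0, 4, 12]
  After 'push -2': [0, 0, 4, 12, -2]
  After 'push 2': [0, 0, 4, 12, -2, 2]
  After 'add': [0, 0, 4, 12, 0]
  After 'push 14': [0, 0, 4, 12, 0, 14]
Program B final stack: [0, 0, 4, 12, 0, 14]
Same: yes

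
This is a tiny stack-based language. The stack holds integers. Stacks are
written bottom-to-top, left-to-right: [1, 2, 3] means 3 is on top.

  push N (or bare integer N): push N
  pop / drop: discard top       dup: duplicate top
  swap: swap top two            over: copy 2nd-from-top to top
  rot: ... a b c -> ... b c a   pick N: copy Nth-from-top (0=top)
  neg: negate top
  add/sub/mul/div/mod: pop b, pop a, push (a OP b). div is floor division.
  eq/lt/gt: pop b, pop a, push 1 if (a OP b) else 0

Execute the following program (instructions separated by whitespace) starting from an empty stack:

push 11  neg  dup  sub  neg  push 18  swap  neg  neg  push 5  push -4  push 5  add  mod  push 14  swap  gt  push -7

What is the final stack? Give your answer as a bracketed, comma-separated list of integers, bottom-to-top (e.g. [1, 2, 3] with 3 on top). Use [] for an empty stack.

Answer: [18, 0, 1, -7]

Derivation:
After 'push 11': [11]
After 'neg': [-11]
After 'dup': [-11, -11]
After 'sub': [0]
After 'neg': [0]
After 'push 18': [0, 18]
After 'swap': [18, 0]
After 'neg': [18, 0]
After 'neg': [18, 0]
After 'push 5': [18, 0, 5]
After 'push -4': [18, 0, 5, -4]
After 'push 5': [18, 0, 5, -4, 5]
After 'add': [18, 0, 5, 1]
After 'mod': [18, 0, 0]
After 'push 14': [18, 0, 0, 14]
After 'swap': [18, 0, 14, 0]
After 'gt': [18, 0, 1]
After 'push -7': [18, 0, 1, -7]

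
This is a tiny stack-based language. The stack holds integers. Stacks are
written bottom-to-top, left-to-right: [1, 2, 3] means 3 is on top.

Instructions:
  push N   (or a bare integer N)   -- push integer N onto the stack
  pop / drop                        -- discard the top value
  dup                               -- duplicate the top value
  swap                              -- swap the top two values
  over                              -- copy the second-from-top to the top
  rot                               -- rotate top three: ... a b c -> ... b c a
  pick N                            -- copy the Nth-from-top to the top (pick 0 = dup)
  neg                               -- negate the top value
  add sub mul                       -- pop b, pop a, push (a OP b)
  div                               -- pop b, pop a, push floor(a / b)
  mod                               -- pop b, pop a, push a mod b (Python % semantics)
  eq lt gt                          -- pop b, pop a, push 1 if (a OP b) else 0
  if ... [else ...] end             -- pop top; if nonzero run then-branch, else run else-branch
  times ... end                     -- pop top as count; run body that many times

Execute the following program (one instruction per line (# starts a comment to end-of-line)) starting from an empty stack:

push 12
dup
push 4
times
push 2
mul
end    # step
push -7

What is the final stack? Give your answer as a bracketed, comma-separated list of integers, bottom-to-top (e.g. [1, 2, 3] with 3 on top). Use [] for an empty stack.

After 'push 12': [12]
After 'dup': [12, 12]
After 'push 4': [12, 12, 4]
After 'times': [12, 12]
After 'push 2': [12, 12, 2]
After 'mul': [12, 24]
After 'push 2': [12, 24, 2]
After 'mul': [12, 48]
After 'push 2': [12, 48, 2]
After 'mul': [12, 96]
After 'push 2': [12, 96, 2]
After 'mul': [12, 192]
After 'push -7': [12, 192, -7]

Answer: [12, 192, -7]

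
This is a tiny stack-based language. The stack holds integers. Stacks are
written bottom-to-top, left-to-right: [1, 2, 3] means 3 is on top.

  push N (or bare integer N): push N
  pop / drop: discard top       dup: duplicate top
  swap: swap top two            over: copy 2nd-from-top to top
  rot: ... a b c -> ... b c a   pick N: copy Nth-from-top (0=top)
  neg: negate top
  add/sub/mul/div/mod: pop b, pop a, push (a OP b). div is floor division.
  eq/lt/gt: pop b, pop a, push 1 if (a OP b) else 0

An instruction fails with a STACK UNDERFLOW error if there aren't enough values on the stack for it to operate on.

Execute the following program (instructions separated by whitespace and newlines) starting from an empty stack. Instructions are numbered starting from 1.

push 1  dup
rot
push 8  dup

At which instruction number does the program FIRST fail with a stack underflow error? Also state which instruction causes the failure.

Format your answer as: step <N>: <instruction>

Answer: step 3: rot

Derivation:
Step 1 ('push 1'): stack = [1], depth = 1
Step 2 ('dup'): stack = [1, 1], depth = 2
Step 3 ('rot'): needs 3 value(s) but depth is 2 — STACK UNDERFLOW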